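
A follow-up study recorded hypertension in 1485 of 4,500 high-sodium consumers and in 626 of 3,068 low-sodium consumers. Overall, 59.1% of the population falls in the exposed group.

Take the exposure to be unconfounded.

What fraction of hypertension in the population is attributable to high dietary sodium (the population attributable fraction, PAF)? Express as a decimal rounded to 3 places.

p₁ = P(outcome | exposed) = 1485/4500 = 0.33
p₀ = P(outcome | unexposed) = 626/3068 = 0.20404
Overall risk P(Y=1) = π·p₁ + (1−π)·p₀ = 0.591×0.33 + 0.409×0.20404 = 0.27848.
Under exogeneity, PAF = [P(Y=1) − p₀] / P(Y=1).
PAF = (0.27848 − 0.20404) / 0.27848 ≈ 0.2673

PAF ≈ 0.267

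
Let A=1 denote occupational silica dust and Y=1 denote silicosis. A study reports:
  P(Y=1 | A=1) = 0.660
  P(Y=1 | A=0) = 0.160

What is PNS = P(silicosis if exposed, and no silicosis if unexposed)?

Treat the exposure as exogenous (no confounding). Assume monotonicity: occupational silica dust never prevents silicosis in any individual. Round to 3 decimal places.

PNS ≈ 0.500

Let p₁ = 0.66, p₀ = 0.16.
Under exogeneity and monotonicity, PNS = p₁ − p₀.
PNS = 0.66 − 0.16 = 0.5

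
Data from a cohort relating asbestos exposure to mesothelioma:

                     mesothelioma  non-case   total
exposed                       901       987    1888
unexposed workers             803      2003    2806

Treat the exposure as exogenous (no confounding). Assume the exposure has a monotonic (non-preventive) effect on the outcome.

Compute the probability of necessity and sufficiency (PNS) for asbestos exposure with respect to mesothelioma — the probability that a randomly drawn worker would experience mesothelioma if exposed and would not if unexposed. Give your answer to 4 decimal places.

PNS ≈ 0.1911

p₁ = P(outcome | exposed) = 901/1888 = 0.47722
p₀ = P(outcome | unexposed) = 803/2806 = 0.28617
Under exogeneity and monotonicity, PNS = p₁ − p₀.
PNS = 0.47722 − 0.28617 = 0.19105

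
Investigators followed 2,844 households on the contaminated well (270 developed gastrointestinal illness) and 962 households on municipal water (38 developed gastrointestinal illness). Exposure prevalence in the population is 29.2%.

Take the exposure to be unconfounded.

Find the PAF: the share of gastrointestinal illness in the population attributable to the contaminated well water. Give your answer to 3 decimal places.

p₁ = P(outcome | exposed) = 270/2844 = 0.094937
p₀ = P(outcome | unexposed) = 38/962 = 0.039501
Overall risk P(Y=1) = π·p₁ + (1−π)·p₀ = 0.292×0.094937 + 0.708×0.039501 = 0.055688.
Under exogeneity, PAF = [P(Y=1) − p₀] / P(Y=1).
PAF = (0.055688 − 0.039501) / 0.055688 ≈ 0.2907

PAF ≈ 0.291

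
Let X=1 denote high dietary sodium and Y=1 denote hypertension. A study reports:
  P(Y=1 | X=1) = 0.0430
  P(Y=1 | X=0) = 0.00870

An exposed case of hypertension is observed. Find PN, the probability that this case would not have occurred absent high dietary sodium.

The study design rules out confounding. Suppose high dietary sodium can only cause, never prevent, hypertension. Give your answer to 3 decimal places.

PN ≈ 0.798

Let p₁ = 0.043, p₀ = 0.0087.
Under exogeneity and monotonicity, PN = (p₁ − p₀) / p₁.
PN = (0.043 − 0.0087) / 0.043 = 0.0343 / 0.043 ≈ 0.7977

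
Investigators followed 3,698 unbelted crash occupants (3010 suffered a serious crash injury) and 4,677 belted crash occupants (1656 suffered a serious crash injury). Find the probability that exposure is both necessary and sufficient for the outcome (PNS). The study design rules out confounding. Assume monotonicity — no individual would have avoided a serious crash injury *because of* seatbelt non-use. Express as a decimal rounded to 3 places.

PNS ≈ 0.460

p₁ = P(outcome | exposed) = 3010/3698 = 0.81395
p₀ = P(outcome | unexposed) = 1656/4677 = 0.35407
Under exogeneity and monotonicity, PNS = p₁ − p₀.
PNS = 0.81395 − 0.35407 = 0.45988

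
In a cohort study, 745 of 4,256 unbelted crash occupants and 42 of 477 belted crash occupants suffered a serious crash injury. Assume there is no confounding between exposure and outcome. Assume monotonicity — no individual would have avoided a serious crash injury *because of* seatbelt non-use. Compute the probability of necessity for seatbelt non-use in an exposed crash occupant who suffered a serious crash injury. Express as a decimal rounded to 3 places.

p₁ = P(outcome | exposed) = 745/4256 = 0.17505
p₀ = P(outcome | unexposed) = 42/477 = 0.08805
Under exogeneity and monotonicity, PN = (p₁ − p₀) / p₁.
PN = (0.17505 − 0.08805) / 0.17505 = 0.086997 / 0.17505 ≈ 0.4970

PN ≈ 0.497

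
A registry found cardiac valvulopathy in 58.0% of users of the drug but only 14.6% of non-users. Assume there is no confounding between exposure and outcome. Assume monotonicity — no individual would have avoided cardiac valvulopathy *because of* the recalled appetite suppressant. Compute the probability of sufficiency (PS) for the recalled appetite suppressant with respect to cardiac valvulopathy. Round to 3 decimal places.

PS ≈ 0.508

p₁ = 0.58, p₀ = 0.146.
Under exogeneity and monotonicity, PS = (p₁ − p₀) / (1 − p₀).
PS = (0.58 − 0.146) / (1 − 0.146) = 0.434 / 0.854 ≈ 0.5082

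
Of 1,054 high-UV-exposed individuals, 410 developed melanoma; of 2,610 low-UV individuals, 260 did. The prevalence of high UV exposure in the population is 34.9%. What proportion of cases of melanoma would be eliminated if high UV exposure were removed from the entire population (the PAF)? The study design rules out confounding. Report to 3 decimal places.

PAF ≈ 0.503

p₁ = P(outcome | exposed) = 410/1054 = 0.38899
p₀ = P(outcome | unexposed) = 260/2610 = 0.099617
Overall risk P(Y=1) = π·p₁ + (1−π)·p₀ = 0.349×0.38899 + 0.651×0.099617 = 0.20061.
Under exogeneity, PAF = [P(Y=1) − p₀] / P(Y=1).
PAF = (0.20061 − 0.099617) / 0.20061 ≈ 0.5034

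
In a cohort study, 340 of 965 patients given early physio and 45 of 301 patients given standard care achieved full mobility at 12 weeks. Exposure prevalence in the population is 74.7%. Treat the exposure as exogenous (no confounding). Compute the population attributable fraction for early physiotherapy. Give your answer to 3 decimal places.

p₁ = P(outcome | exposed) = 340/965 = 0.35233
p₀ = P(outcome | unexposed) = 45/301 = 0.1495
Overall risk P(Y=1) = π·p₁ + (1−π)·p₀ = 0.747×0.35233 + 0.253×0.1495 = 0.30102.
Under exogeneity, PAF = [P(Y=1) − p₀] / P(Y=1).
PAF = (0.30102 − 0.1495) / 0.30102 ≈ 0.5033

PAF ≈ 0.503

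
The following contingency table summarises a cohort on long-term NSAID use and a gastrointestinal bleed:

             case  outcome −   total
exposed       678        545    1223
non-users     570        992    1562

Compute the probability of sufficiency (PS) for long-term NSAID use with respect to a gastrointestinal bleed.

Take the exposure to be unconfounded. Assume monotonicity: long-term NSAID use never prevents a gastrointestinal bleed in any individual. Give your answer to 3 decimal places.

p₁ = P(outcome | exposed) = 678/1223 = 0.55437
p₀ = P(outcome | unexposed) = 570/1562 = 0.36492
Under exogeneity and monotonicity, PS = (p₁ − p₀) / (1 − p₀).
PS = (0.55437 − 0.36492) / (1 − 0.36492) = 0.18946 / 0.63508 ≈ 0.2983

PS ≈ 0.298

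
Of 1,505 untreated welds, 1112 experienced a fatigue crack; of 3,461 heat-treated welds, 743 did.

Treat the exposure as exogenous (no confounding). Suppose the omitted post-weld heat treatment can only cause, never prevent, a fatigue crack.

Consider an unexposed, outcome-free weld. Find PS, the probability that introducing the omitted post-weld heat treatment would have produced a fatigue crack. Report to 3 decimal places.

PS ≈ 0.667

p₁ = P(outcome | exposed) = 1112/1505 = 0.73887
p₀ = P(outcome | unexposed) = 743/3461 = 0.21468
Under exogeneity and monotonicity, PS = (p₁ − p₀) / (1 − p₀).
PS = (0.73887 − 0.21468) / (1 − 0.21468) = 0.52419 / 0.78532 ≈ 0.6675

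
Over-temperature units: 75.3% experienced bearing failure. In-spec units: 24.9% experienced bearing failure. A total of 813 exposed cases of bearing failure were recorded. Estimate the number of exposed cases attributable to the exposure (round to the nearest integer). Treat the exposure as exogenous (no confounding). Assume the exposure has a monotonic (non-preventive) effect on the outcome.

p₁ = 0.753, p₀ = 0.249.
PN = (p₁ − p₀)/p₁ = (0.753 − 0.249) / 0.753 ≈ 0.66932.
Attributable cases ≈ PN × (exposed cases) = 0.66932 × 813 ≈ 544.16.

about 544 cases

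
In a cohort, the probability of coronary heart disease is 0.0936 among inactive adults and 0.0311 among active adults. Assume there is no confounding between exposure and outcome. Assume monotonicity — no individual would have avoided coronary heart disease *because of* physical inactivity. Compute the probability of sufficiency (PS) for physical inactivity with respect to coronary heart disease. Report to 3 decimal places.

Let p₁ = 0.0936, p₀ = 0.0311.
Under exogeneity and monotonicity, PS = (p₁ − p₀) / (1 − p₀).
PS = (0.0936 − 0.0311) / (1 − 0.0311) = 0.0625 / 0.9689 ≈ 0.0645

PS ≈ 0.065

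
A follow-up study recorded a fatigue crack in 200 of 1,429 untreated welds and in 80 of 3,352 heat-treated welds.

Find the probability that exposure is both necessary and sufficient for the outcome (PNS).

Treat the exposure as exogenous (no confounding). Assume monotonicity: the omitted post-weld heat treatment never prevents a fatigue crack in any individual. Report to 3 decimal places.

p₁ = P(outcome | exposed) = 200/1429 = 0.13996
p₀ = P(outcome | unexposed) = 80/3352 = 0.023866
Under exogeneity and monotonicity, PNS = p₁ − p₀.
PNS = 0.13996 − 0.023866 = 0.11609

PNS ≈ 0.116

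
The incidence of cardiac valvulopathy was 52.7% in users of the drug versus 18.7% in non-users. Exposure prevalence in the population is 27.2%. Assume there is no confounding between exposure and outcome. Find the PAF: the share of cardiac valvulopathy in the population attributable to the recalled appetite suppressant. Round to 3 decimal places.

p₁ = 0.527, p₀ = 0.187.
Overall risk P(Y=1) = π·p₁ + (1−π)·p₀ = 0.272×0.527 + 0.728×0.187 = 0.27948.
Under exogeneity, PAF = [P(Y=1) − p₀] / P(Y=1).
PAF = (0.27948 − 0.187) / 0.27948 ≈ 0.3309

PAF ≈ 0.331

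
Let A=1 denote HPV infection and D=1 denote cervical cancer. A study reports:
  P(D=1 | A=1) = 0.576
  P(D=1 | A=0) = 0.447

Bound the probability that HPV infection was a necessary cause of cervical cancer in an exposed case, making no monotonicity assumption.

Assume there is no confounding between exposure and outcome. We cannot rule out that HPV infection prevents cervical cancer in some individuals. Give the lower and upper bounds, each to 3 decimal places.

0.224 ≤ PN ≤ 0.960

Let p₁ = 0.576, p₀ = 0.447.
Under exogeneity alone the bounds on PN are max{0,(p₁−p₀)/p₁} ≤ PN ≤ min{1,(1−p₀)/p₁}.
  lower = (p₁ − p₀)/p₁ = 0.129 / 0.576 ≈ 0.2240
  upper = min{1, (1 − p₀)/p₁} = 0.553 / 0.576 ≈ 0.9601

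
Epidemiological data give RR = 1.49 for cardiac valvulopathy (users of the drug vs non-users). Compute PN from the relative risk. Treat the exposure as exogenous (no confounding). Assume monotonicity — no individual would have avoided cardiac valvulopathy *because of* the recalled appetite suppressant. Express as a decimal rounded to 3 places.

Under exogeneity and monotonicity, PN = (RR − 1) / RR = 1 − 1/RR.
PN = (1.49 − 1) / 1.49 = 0.49 / 1.49 ≈ 0.3289

PN ≈ 0.329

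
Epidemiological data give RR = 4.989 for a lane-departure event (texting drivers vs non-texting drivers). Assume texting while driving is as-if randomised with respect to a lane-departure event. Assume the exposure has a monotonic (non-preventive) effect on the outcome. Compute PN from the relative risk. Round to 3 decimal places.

Under exogeneity and monotonicity, PN = (RR − 1) / RR = 1 − 1/RR.
PN = (4.989 − 1) / 4.989 = 3.989 / 4.989 ≈ 0.7996

PN ≈ 0.800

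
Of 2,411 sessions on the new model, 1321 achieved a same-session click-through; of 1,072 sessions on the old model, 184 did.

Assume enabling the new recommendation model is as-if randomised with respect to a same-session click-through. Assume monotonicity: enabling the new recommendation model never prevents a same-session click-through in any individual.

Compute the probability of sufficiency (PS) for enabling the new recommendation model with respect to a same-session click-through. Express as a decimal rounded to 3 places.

PS ≈ 0.454

p₁ = P(outcome | exposed) = 1321/2411 = 0.54791
p₀ = P(outcome | unexposed) = 184/1072 = 0.17164
Under exogeneity and monotonicity, PS = (p₁ − p₀) / (1 − p₀).
PS = (0.54791 − 0.17164) / (1 − 0.17164) = 0.37626 / 0.82836 ≈ 0.4542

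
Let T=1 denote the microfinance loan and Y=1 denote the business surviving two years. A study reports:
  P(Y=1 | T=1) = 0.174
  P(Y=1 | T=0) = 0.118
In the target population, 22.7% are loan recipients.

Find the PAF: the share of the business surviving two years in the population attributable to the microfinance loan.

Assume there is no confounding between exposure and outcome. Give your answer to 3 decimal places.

PAF ≈ 0.097

Let p₁ = 0.174, p₀ = 0.118.
Overall risk P(Y=1) = π·p₁ + (1−π)·p₀ = 0.227×0.174 + 0.773×0.118 = 0.13071.
Under exogeneity, PAF = [P(Y=1) − p₀] / P(Y=1).
PAF = (0.13071 − 0.118) / 0.13071 ≈ 0.0973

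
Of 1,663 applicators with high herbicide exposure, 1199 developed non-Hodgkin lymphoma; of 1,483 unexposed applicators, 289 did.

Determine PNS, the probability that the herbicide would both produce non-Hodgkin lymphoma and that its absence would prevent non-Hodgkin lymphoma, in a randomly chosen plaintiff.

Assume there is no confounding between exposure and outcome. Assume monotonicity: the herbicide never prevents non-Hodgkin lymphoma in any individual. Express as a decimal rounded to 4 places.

p₁ = P(outcome | exposed) = 1199/1663 = 0.72099
p₀ = P(outcome | unexposed) = 289/1483 = 0.19488
Under exogeneity and monotonicity, PNS = p₁ − p₀.
PNS = 0.72099 − 0.19488 = 0.52611

PNS ≈ 0.5261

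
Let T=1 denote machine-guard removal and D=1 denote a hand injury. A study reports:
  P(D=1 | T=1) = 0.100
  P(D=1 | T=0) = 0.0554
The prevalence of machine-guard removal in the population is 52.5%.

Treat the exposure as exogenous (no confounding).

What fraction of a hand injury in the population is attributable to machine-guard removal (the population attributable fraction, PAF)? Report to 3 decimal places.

Let p₁ = 0.1, p₀ = 0.0554.
Overall risk P(Y=1) = π·p₁ + (1−π)·p₀ = 0.525×0.1 + 0.475×0.0554 = 0.078815.
Under exogeneity, PAF = [P(Y=1) − p₀] / P(Y=1).
PAF = (0.078815 − 0.0554) / 0.078815 ≈ 0.2971

PAF ≈ 0.297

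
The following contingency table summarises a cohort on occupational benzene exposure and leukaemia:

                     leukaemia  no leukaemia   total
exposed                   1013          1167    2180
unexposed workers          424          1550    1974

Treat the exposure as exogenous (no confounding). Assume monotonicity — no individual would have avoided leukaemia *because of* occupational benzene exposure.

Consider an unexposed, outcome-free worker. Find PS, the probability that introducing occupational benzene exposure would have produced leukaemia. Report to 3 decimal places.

p₁ = P(outcome | exposed) = 1013/2180 = 0.46468
p₀ = P(outcome | unexposed) = 424/1974 = 0.21479
Under exogeneity and monotonicity, PS = (p₁ − p₀)/(1 − p₀).
PS = (0.46468 − 0.21479) / 0.78521 ≈ 0.3182

PS ≈ 0.318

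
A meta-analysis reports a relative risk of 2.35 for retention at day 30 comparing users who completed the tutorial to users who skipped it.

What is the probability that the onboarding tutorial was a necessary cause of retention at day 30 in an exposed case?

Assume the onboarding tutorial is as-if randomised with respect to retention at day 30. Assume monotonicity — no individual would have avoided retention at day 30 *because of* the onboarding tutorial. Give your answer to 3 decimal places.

PN ≈ 0.574

Under exogeneity and monotonicity, PN = (RR − 1) / RR = 1 − 1/RR.
PN = (2.35 − 1) / 2.35 = 1.35 / 2.35 ≈ 0.5745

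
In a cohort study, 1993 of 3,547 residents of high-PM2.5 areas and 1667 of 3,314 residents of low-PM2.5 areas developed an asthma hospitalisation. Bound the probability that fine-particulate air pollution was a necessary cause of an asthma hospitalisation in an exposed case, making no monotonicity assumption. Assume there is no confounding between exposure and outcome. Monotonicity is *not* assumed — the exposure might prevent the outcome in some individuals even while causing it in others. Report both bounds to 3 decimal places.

p₁ = P(outcome | exposed) = 1993/3547 = 0.56188
p₀ = P(outcome | unexposed) = 1667/3314 = 0.50302
Under exogeneity alone the bounds on PN are max{0,(p₁−p₀)/p₁} ≤ PN ≤ min{1,(1−p₀)/p₁}.
  lower = (p₁ − p₀)/p₁ = 0.058866 / 0.56188 ≈ 0.1048
  upper = min{1, (1 − p₀)/p₁} = 0.49698 / 0.56188 ≈ 0.8845

0.105 ≤ PN ≤ 0.884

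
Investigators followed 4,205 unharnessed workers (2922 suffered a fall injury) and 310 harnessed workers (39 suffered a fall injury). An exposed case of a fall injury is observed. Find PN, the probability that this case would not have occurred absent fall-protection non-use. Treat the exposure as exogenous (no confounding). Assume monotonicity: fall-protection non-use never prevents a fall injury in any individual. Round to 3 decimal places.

PN ≈ 0.819

p₁ = P(outcome | exposed) = 2922/4205 = 0.69489
p₀ = P(outcome | unexposed) = 39/310 = 0.12581
Under exogeneity and monotonicity, PN = (p₁ − p₀) / p₁.
PN = (0.69489 − 0.12581) / 0.69489 = 0.56908 / 0.69489 ≈ 0.8190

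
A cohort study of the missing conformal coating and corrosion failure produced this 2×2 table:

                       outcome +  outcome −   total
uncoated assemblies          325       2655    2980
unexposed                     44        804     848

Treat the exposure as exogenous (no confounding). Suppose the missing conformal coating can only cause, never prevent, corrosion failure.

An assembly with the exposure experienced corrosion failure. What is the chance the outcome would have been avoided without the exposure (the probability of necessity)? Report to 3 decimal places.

p₁ = P(outcome | exposed) = 325/2980 = 0.10906
p₀ = P(outcome | unexposed) = 44/848 = 0.051887
Under exogeneity and monotonicity, PN = (p₁ − p₀)/p₁.
PN = (0.10906 − 0.051887) / 0.10906 ≈ 0.5242

PN ≈ 0.524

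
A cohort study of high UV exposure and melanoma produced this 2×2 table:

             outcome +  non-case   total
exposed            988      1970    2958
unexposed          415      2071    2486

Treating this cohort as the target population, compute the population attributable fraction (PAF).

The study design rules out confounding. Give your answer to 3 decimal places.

p₁ = P(outcome | exposed) = 988/2958 = 0.33401
p₀ = P(outcome | unexposed) = 415/2486 = 0.16693
Exposure prevalence π = 2958/5444 = 0.54335; overall risk P(Y=1) = 0.25771.
Under exogeneity, PAF = [P(Y=1) − p₀]/P(Y=1).
PAF = (0.25771 − 0.16693) / 0.25771 ≈ 0.3523

PAF ≈ 0.352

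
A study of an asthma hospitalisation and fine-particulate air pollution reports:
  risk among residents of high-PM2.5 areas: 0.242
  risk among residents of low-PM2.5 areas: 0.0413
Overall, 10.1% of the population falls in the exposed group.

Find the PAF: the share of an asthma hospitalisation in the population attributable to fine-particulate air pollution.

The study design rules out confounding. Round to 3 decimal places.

PAF ≈ 0.329

Let p₁ = 0.242, p₀ = 0.0413.
Overall risk P(Y=1) = π·p₁ + (1−π)·p₀ = 0.101×0.242 + 0.899×0.0413 = 0.061571.
Under exogeneity, PAF = [P(Y=1) − p₀] / P(Y=1).
PAF = (0.061571 − 0.0413) / 0.061571 ≈ 0.3292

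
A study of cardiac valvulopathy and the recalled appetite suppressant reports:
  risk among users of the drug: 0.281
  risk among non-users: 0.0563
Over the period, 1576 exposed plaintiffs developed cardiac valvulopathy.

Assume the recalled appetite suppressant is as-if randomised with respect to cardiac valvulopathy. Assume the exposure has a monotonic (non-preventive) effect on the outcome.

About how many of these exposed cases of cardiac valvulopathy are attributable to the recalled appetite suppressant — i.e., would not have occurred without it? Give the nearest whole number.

about 1260 cases

Let p₁ = 0.281, p₀ = 0.0563.
PN = (p₁ − p₀)/p₁ = (0.281 − 0.0563) / 0.281 ≈ 0.79964.
Attributable cases ≈ PN × (exposed cases) = 0.79964 × 1576 ≈ 1260.24.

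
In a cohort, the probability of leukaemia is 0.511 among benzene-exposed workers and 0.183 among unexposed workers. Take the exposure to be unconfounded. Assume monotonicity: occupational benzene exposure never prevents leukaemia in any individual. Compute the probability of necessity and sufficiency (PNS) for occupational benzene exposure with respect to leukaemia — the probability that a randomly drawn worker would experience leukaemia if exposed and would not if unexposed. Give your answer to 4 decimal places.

PNS ≈ 0.3280

Let p₁ = 0.511, p₀ = 0.183.
Under exogeneity and monotonicity, PNS = p₁ − p₀.
PNS = 0.511 − 0.183 = 0.328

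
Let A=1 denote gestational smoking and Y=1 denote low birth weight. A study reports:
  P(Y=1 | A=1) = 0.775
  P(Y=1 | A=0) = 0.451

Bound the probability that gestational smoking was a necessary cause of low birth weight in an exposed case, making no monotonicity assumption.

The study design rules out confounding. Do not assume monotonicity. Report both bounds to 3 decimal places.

0.418 ≤ PN ≤ 0.708

Let p₁ = 0.775, p₀ = 0.451.
Under exogeneity alone the bounds on PN are max{0,(p₁−p₀)/p₁} ≤ PN ≤ min{1,(1−p₀)/p₁}.
  lower = (p₁ − p₀)/p₁ = 0.324 / 0.775 ≈ 0.4181
  upper = min{1, (1 − p₀)/p₁} = 0.549 / 0.775 ≈ 0.7084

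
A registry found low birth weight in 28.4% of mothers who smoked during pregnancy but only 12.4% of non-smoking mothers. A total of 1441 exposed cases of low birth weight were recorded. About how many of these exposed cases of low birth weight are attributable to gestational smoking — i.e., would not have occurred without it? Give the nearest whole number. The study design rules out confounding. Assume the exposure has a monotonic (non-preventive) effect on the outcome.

p₁ = 0.284, p₀ = 0.124.
PN = (p₁ − p₀)/p₁ = (0.284 − 0.124) / 0.284 ≈ 0.56338.
Attributable cases ≈ PN × (exposed cases) = 0.56338 × 1441 ≈ 811.83.

about 812 cases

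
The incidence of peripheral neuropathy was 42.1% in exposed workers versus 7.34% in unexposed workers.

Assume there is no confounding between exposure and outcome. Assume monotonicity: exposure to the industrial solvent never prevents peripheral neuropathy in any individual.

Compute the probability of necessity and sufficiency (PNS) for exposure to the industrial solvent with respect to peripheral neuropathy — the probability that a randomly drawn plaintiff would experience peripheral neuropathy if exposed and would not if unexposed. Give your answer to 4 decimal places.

p₁ = 0.421, p₀ = 0.0734.
Under exogeneity and monotonicity, PNS = p₁ − p₀.
PNS = 0.421 − 0.0734 = 0.3476

PNS ≈ 0.3476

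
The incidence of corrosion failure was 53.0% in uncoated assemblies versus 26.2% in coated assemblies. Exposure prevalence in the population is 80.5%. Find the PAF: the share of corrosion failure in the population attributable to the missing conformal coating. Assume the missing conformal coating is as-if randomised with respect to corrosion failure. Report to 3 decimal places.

PAF ≈ 0.452

p₁ = 0.53, p₀ = 0.262.
Overall risk P(Y=1) = π·p₁ + (1−π)·p₀ = 0.805×0.53 + 0.195×0.262 = 0.47774.
Under exogeneity, PAF = [P(Y=1) − p₀] / P(Y=1).
PAF = (0.47774 − 0.262) / 0.47774 ≈ 0.4516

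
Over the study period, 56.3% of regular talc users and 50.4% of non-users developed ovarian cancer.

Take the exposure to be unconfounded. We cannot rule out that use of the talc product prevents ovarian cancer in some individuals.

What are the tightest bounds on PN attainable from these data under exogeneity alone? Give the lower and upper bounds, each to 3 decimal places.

0.105 ≤ PN ≤ 0.881

p₁ = 0.563, p₀ = 0.504.
Under exogeneity alone the bounds on PN are max{0,(p₁−p₀)/p₁} ≤ PN ≤ min{1,(1−p₀)/p₁}.
  lower = (p₁ − p₀)/p₁ = 0.059 / 0.563 ≈ 0.1048
  upper = min{1, (1 − p₀)/p₁} = 0.496 / 0.563 ≈ 0.8810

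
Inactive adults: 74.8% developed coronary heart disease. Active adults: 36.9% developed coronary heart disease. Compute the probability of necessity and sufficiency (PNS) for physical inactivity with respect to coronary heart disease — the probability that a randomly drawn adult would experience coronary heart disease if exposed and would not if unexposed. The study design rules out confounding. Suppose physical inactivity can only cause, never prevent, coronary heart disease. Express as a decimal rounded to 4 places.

PNS ≈ 0.3790

p₁ = 0.748, p₀ = 0.369.
Under exogeneity and monotonicity, PNS = p₁ − p₀.
PNS = 0.748 − 0.369 = 0.379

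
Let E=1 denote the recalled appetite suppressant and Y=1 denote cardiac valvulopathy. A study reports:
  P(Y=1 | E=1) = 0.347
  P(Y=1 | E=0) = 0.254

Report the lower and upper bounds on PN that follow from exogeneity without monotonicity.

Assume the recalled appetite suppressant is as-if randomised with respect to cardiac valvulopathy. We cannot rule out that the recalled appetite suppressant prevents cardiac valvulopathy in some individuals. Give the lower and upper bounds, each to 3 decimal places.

0.268 ≤ PN ≤ 1.000

Let p₁ = 0.347, p₀ = 0.254.
Under exogeneity alone the bounds on PN are max{0,(p₁−p₀)/p₁} ≤ PN ≤ min{1,(1−p₀)/p₁}.
  lower = (p₁ − p₀)/p₁ = 0.093 / 0.347 ≈ 0.2680
  upper = min{1, (1 − p₀)/p₁} = 0.746 / 0.347 ≈ 2.1499 → capped at 1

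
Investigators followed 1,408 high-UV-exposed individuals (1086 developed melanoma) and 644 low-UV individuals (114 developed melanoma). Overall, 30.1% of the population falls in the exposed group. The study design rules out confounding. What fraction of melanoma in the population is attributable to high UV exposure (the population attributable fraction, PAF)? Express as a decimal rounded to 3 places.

PAF ≈ 0.503

p₁ = P(outcome | exposed) = 1086/1408 = 0.77131
p₀ = P(outcome | unexposed) = 114/644 = 0.17702
Overall risk P(Y=1) = π·p₁ + (1−π)·p₀ = 0.301×0.77131 + 0.699×0.17702 = 0.3559.
Under exogeneity, PAF = [P(Y=1) − p₀] / P(Y=1).
PAF = (0.3559 − 0.17702) / 0.3559 ≈ 0.5026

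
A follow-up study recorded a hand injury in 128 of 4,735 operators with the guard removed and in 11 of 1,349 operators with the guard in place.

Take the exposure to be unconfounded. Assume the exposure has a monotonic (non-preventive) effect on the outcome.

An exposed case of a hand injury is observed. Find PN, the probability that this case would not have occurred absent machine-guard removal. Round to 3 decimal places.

PN ≈ 0.698

p₁ = P(outcome | exposed) = 128/4735 = 0.027033
p₀ = P(outcome | unexposed) = 11/1349 = 0.0081542
Under exogeneity and monotonicity, PN = (p₁ − p₀) / p₁.
PN = (0.027033 − 0.0081542) / 0.027033 = 0.018879 / 0.027033 ≈ 0.6984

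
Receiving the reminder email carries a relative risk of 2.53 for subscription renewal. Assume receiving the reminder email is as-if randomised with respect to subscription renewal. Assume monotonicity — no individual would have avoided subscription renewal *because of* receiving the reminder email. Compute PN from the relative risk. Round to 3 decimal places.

PN ≈ 0.605

Under exogeneity and monotonicity, PN = (RR − 1) / RR = 1 − 1/RR.
PN = (2.53 − 1) / 2.53 = 1.53 / 2.53 ≈ 0.6047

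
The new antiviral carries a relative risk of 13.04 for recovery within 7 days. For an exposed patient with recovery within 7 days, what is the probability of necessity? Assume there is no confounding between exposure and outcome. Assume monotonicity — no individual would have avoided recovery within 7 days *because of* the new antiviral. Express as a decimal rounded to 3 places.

PN ≈ 0.923

Under exogeneity and monotonicity, PN = (RR − 1) / RR = 1 − 1/RR.
PN = (13.04 − 1) / 13.04 = 12.04 / 13.04 ≈ 0.9233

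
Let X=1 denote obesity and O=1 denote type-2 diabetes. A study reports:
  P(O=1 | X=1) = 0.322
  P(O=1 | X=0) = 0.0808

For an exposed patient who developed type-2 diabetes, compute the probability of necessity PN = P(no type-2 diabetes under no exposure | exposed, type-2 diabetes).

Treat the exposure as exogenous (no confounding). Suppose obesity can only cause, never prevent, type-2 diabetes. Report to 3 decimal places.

PN ≈ 0.749

Let p₁ = 0.322, p₀ = 0.0808.
Under exogeneity and monotonicity, PN = (p₁ − p₀) / p₁.
PN = (0.322 − 0.0808) / 0.322 = 0.2412 / 0.322 ≈ 0.7491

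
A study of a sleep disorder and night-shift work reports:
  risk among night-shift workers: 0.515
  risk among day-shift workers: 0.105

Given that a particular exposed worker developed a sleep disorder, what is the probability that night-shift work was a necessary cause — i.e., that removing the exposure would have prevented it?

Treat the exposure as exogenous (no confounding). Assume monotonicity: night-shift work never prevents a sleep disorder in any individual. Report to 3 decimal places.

PN ≈ 0.796

Let p₁ = 0.515, p₀ = 0.105.
Under exogeneity and monotonicity, PN = (p₁ − p₀) / p₁.
PN = (0.515 − 0.105) / 0.515 = 0.41 / 0.515 ≈ 0.7961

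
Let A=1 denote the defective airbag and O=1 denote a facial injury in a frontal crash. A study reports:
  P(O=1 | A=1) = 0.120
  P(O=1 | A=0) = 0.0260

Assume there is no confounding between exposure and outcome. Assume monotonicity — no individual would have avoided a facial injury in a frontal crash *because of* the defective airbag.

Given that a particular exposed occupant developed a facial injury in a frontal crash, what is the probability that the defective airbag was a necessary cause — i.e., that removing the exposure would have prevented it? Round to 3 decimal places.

Let p₁ = 0.12, p₀ = 0.026.
Under exogeneity and monotonicity, PN = (p₁ − p₀) / p₁.
PN = (0.12 − 0.026) / 0.12 = 0.094 / 0.12 ≈ 0.7833

PN ≈ 0.783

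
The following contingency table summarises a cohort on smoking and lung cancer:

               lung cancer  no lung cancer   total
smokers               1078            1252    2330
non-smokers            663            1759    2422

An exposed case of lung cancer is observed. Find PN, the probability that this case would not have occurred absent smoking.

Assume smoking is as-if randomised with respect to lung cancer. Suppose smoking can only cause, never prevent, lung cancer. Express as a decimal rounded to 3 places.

PN ≈ 0.408

p₁ = P(outcome | exposed) = 1078/2330 = 0.46266
p₀ = P(outcome | unexposed) = 663/2422 = 0.27374
Under exogeneity and monotonicity, PN = (p₁ − p₀)/p₁.
PN = (0.46266 − 0.27374) / 0.46266 ≈ 0.4083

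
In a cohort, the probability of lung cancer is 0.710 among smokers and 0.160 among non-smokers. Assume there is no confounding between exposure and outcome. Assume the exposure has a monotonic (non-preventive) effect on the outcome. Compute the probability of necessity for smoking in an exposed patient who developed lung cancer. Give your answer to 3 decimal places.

Let p₁ = 0.71, p₀ = 0.16.
Under exogeneity and monotonicity, PN = (p₁ − p₀) / p₁.
PN = (0.71 − 0.16) / 0.71 = 0.55 / 0.71 ≈ 0.7746

PN ≈ 0.775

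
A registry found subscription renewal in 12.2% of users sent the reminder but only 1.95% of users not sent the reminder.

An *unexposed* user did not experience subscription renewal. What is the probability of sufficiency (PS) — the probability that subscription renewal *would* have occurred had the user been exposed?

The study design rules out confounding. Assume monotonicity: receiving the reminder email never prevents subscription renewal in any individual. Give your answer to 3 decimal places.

p₁ = 0.122, p₀ = 0.0195.
Under exogeneity and monotonicity, PS = (p₁ − p₀) / (1 − p₀).
PS = (0.122 − 0.0195) / (1 − 0.0195) = 0.1025 / 0.9805 ≈ 0.1045

PS ≈ 0.105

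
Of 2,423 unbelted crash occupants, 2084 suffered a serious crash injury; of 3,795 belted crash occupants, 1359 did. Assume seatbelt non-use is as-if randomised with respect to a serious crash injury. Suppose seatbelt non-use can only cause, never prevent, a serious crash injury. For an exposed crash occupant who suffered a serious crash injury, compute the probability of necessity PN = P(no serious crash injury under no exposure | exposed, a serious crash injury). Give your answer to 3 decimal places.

p₁ = P(outcome | exposed) = 2084/2423 = 0.86009
p₀ = P(outcome | unexposed) = 1359/3795 = 0.3581
Under exogeneity and monotonicity, PN = (p₁ − p₀) / p₁.
PN = (0.86009 − 0.3581) / 0.86009 = 0.50199 / 0.86009 ≈ 0.5836

PN ≈ 0.584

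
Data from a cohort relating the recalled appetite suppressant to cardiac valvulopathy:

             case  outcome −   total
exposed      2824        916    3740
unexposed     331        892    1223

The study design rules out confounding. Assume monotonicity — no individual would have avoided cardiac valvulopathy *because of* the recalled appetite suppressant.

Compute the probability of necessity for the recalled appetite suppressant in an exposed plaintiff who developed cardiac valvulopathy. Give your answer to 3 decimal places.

p₁ = P(outcome | exposed) = 2824/3740 = 0.75508
p₀ = P(outcome | unexposed) = 331/1223 = 0.27065
Under exogeneity and monotonicity, PN = (p₁ − p₀)/p₁.
PN = (0.75508 − 0.27065) / 0.75508 ≈ 0.6416

PN ≈ 0.642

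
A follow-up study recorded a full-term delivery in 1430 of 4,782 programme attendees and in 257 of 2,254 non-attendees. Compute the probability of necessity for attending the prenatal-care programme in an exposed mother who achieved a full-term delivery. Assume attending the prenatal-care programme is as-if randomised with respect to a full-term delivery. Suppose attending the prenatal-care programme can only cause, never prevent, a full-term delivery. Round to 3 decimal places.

PN ≈ 0.619

p₁ = P(outcome | exposed) = 1430/4782 = 0.29904
p₀ = P(outcome | unexposed) = 257/2254 = 0.11402
Under exogeneity and monotonicity, PN = (p₁ − p₀) / p₁.
PN = (0.29904 − 0.11402) / 0.29904 = 0.18502 / 0.29904 ≈ 0.6187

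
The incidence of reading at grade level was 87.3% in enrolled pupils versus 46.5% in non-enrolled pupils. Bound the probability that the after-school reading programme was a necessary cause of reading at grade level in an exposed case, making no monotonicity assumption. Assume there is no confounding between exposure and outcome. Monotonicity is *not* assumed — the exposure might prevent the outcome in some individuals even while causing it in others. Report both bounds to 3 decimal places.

0.467 ≤ PN ≤ 0.613

p₁ = 0.873, p₀ = 0.465.
Under exogeneity alone the bounds on PN are max{0,(p₁−p₀)/p₁} ≤ PN ≤ min{1,(1−p₀)/p₁}.
  lower = (p₁ − p₀)/p₁ = 0.408 / 0.873 ≈ 0.4674
  upper = min{1, (1 − p₀)/p₁} = 0.535 / 0.873 ≈ 0.6128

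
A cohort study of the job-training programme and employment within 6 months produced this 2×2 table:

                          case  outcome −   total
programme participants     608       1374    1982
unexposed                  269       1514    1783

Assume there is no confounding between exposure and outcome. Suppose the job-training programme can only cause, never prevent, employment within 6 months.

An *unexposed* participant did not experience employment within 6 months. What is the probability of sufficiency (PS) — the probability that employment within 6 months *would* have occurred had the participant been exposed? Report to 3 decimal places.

PS ≈ 0.184

p₁ = P(outcome | exposed) = 608/1982 = 0.30676
p₀ = P(outcome | unexposed) = 269/1783 = 0.15087
Under exogeneity and monotonicity, PS = (p₁ − p₀) / (1 − p₀).
PS = (0.30676 − 0.15087) / (1 − 0.15087) = 0.15589 / 0.84913 ≈ 0.1836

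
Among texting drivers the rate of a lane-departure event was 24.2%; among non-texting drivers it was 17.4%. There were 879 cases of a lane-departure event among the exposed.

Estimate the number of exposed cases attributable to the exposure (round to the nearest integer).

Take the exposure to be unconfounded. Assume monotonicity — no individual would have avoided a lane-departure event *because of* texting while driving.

about 247 cases

p₁ = 0.242, p₀ = 0.174.
PN = (p₁ − p₀)/p₁ = (0.242 − 0.174) / 0.242 ≈ 0.28099.
Attributable cases ≈ PN × (exposed cases) = 0.28099 × 879 ≈ 246.99.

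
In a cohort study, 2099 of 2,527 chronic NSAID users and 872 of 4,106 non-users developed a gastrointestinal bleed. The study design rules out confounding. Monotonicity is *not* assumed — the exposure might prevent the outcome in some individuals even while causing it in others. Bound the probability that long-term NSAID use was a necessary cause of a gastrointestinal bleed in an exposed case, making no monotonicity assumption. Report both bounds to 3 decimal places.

0.744 ≤ PN ≤ 0.948

p₁ = P(outcome | exposed) = 2099/2527 = 0.83063
p₀ = P(outcome | unexposed) = 872/4106 = 0.21237
Under exogeneity alone the bounds on PN are max{0,(p₁−p₀)/p₁} ≤ PN ≤ min{1,(1−p₀)/p₁}.
  lower = (p₁ − p₀)/p₁ = 0.61826 / 0.83063 ≈ 0.7443
  upper = min{1, (1 − p₀)/p₁} = 0.78763 / 0.83063 ≈ 0.9482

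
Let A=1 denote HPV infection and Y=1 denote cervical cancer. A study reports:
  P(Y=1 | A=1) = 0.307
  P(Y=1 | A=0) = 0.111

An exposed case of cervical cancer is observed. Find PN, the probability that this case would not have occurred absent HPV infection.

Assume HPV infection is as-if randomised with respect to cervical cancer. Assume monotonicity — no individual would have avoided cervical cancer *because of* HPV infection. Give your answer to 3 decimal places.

PN ≈ 0.638

Let p₁ = 0.307, p₀ = 0.111.
Under exogeneity and monotonicity, PN = (p₁ − p₀) / p₁.
PN = (0.307 − 0.111) / 0.307 = 0.196 / 0.307 ≈ 0.6384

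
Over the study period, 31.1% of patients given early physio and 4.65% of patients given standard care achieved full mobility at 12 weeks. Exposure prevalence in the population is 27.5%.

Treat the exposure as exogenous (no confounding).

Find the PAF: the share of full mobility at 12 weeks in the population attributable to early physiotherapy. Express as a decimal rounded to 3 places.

p₁ = 0.311, p₀ = 0.0465.
Overall risk P(Y=1) = π·p₁ + (1−π)·p₀ = 0.275×0.311 + 0.725×0.0465 = 0.11924.
Under exogeneity, PAF = [P(Y=1) − p₀] / P(Y=1).
PAF = (0.11924 − 0.0465) / 0.11924 ≈ 0.6100

PAF ≈ 0.610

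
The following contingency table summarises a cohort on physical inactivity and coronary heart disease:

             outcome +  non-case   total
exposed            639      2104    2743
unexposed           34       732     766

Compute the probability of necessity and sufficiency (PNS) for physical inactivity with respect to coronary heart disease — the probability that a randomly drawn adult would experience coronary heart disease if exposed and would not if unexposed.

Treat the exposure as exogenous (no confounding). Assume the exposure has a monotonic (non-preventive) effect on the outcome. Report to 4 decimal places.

p₁ = P(outcome | exposed) = 639/2743 = 0.23296
p₀ = P(outcome | unexposed) = 34/766 = 0.044386
Under exogeneity and monotonicity, PNS = p₁ − p₀.
PNS = 0.23296 − 0.044386 = 0.18857

PNS ≈ 0.1886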